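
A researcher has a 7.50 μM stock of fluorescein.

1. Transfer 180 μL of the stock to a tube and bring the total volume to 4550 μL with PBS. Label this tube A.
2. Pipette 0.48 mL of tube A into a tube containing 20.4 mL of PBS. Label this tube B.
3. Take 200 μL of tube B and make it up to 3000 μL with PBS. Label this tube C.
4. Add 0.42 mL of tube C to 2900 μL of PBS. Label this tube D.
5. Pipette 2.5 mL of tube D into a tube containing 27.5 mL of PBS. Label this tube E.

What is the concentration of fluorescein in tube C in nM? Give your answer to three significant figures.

Step 1: 180 μL brought to 4550 μL → factor 4550/180 = 25.278
Step 2: 0.48 mL + 20.4 mL = 20.88 mL total → factor 20.88/0.48 = 43.5
Step 3: 200 μL brought to 3000 μL → factor 3000/200 = 15
Dilution factor through tube C = 25.278 × 43.5 × 15 = 16494
[tube C] = 7.50 μM / 16494 = 0.0004547 μM = 0.455 nM

0.455 nM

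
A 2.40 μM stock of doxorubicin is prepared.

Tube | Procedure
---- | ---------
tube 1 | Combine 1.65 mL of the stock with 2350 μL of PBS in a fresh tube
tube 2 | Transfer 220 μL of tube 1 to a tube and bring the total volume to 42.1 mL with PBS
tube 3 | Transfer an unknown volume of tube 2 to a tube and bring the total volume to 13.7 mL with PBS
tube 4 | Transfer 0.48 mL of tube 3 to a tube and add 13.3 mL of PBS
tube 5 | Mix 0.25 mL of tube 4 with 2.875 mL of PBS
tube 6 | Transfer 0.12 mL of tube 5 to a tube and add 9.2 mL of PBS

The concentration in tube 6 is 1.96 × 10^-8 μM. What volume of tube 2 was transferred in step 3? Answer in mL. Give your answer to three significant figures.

1.45 mL

Step 1: 1.65 mL + 2350 μL = 4 mL total → factor 4/1.65 = 2.4242
Step 2: 220 μL brought to 42.1 mL → factor 42100/220 = 191.36
Step 3: v brought to 13.7 mL → factor = 13.7 mL/v
Step 4: 0.48 mL + 13.3 mL = 13.78 mL total → factor 13.78/0.48 = 28.708
Step 5: 0.25 mL + 2.875 mL = 3.125 mL total → factor 3.125/0.25 = 12.5
Step 6: 0.12 mL + 9.2 mL = 9.32 mL total → factor 9.32/0.12 = 77.667
Product of known-step factors = 1.293 × 10^7
Overall factor = 2.40 μM / (1.96 × 10^-8 μM) = 1.2245 × 10^8
Step-3 factor = 1.2245 × 10^8 / 1.293 × 10^7 = 9.4704
v = 13.7 mL / 9.4704 = 1.45 mL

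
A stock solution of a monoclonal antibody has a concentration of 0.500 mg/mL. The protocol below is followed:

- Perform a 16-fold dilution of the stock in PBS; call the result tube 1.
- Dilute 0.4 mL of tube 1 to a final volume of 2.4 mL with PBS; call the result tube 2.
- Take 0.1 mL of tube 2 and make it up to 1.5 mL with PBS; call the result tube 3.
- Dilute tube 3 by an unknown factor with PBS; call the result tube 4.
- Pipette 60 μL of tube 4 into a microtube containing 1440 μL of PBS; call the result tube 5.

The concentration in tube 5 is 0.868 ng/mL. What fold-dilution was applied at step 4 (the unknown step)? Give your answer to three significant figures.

Step 1: 16-fold → factor 16
Step 2: 0.4 mL brought to 2.4 mL → factor 2.4/0.4 = 6
Step 3: 0.1 mL brought to 1.5 mL → factor 1.5/0.1 = 15
Step 4: unknown factor x
Step 5: 60 μL + 1440 μL = 1500 μL total → factor 1500/60 = 25
Product of known-step factors = 36000
Overall factor = 0.500 mg/mL / (0.868 ng/mL) = 5.7604 × 10^5
x = 5.7604 × 10^5 / 36000 = 16.0

16.0-fold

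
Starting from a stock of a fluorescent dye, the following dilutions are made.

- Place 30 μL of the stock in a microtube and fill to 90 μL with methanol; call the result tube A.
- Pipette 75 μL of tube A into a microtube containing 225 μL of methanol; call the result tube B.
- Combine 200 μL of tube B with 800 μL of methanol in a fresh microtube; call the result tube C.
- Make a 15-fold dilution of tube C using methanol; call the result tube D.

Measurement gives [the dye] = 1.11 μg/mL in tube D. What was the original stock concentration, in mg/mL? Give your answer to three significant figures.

Step 1: 30 μL brought to 90 μL → factor 90/30 = 3
Step 2: 75 μL + 225 μL = 300 μL total → factor 300/75 = 4
Step 3: 200 μL + 800 μL = 1000 μL total → factor 1000/200 = 5
Step 4: 15-fold → factor 15
Overall dilution factor = 3 × 4 × 5 × 15 = 900
Stock = 1.11 μg/mL × 900 = 999.0 μg/mL = 0.999 mg/mL

0.999 mg/mL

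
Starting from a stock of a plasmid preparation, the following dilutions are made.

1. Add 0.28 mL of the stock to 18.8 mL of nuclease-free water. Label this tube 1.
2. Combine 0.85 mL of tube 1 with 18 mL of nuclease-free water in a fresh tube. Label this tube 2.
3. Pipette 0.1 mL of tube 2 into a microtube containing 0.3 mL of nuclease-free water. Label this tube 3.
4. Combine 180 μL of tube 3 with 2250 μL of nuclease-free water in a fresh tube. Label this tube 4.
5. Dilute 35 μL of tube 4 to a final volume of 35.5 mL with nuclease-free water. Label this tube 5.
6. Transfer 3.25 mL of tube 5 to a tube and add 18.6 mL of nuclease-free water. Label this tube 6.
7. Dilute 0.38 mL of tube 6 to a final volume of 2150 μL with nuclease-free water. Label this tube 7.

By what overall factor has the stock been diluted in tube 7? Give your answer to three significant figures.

Step 1: 0.28 mL + 18.8 mL = 19.08 mL total → factor 19.08/0.28 = 68.143
Step 2: 0.85 mL + 18 mL = 18.85 mL total → factor 18.85/0.85 = 22.176
Step 3: 0.1 mL + 0.3 mL = 0.4 mL total → factor 0.4/0.1 = 4
Step 4: 180 μL + 2250 μL = 2430 μL total → factor 2430/180 = 13.5
Step 5: 35 μL brought to 35.5 mL → factor 35500/35 = 1014.3
Step 6: 3.25 mL + 18.6 mL = 21.85 mL total → factor 21.85/3.25 = 6.7231
Step 7: 0.38 mL brought to 2150 μL → factor 2.15/0.38 = 5.6579
Overall dilution factor = 68.143 × 22.176 × 4 × 13.5 × 1014.3 × 6.7231 × 5.6579 = 3.1484 × 10^9

3.15 × 10^9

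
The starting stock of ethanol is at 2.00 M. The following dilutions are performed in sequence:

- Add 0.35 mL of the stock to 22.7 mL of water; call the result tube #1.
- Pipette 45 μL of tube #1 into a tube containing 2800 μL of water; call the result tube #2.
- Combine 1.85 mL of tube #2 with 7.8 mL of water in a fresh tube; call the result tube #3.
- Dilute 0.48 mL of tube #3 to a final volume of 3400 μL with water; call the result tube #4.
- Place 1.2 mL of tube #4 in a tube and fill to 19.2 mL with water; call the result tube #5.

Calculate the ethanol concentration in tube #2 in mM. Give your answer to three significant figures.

Step 1: 0.35 mL + 22.7 mL = 23.05 mL total → factor 23.05/0.35 = 65.857
Step 2: 45 μL + 2800 μL = 2845 μL total → factor 2845/45 = 63.222
Dilution factor through tube #2 = 65.857 × 63.222 = 4163.6
[tube #2] = 2.00 M / 4163.6 = 0.0004803 M = 0.480 mM

0.480 mM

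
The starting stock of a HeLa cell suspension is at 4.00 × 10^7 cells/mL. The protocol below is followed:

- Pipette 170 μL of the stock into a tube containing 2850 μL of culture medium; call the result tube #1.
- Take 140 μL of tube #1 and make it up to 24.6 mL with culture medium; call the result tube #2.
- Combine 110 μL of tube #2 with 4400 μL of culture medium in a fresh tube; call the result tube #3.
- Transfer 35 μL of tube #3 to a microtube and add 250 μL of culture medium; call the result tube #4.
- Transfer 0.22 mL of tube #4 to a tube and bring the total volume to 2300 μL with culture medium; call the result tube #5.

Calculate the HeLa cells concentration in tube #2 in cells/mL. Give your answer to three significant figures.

1.28 × 10^4 cells/mL

Step 1: 170 μL + 2850 μL = 3020 μL total → factor 3020/170 = 17.765
Step 2: 140 μL brought to 24.6 mL → factor 24600/140 = 175.71
Dilution factor through tube #2 = 17.765 × 175.71 = 3121.5
[tube #2] = 4.00 × 10^7 cells/mL / 3121.5 = 1.28 × 10^4 cells/mL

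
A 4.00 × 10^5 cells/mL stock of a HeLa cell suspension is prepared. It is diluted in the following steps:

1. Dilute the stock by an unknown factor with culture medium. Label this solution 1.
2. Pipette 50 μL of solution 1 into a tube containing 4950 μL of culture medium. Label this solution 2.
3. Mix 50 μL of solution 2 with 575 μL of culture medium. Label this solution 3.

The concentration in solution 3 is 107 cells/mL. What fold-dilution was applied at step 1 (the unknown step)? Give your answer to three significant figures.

Step 1: unknown factor x
Step 2: 50 μL + 4950 μL = 5000 μL total → factor 5000/50 = 100
Step 3: 50 μL + 575 μL = 625 μL total → factor 625/50 = 12.5
Product of known-step factors = 1250
Overall factor = 4.00 × 10^5 cells/mL / (107 cells/mL) = 3738.3
x = 3738.3 / 1250 = 2.99

2.99-fold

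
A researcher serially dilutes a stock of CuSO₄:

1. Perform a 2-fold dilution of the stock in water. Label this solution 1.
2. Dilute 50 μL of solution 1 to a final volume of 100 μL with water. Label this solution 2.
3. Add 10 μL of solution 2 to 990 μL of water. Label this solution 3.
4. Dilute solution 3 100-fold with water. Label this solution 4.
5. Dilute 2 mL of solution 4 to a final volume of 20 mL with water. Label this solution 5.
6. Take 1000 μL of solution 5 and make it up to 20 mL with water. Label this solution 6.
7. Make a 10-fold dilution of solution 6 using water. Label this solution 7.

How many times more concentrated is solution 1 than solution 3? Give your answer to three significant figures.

200

Step 1: 2-fold → factor 2
Step 2: 50 μL brought to 100 μL → factor 100/50 = 2
Step 3: 10 μL + 990 μL = 1000 μL total → factor 1000/10 = 100
Dilution factor to solution 1 = 2; to solution 3 = 400
[solution 1]/[solution 3] = (factor to solution 3)/(factor to solution 1) = 400/2 = 200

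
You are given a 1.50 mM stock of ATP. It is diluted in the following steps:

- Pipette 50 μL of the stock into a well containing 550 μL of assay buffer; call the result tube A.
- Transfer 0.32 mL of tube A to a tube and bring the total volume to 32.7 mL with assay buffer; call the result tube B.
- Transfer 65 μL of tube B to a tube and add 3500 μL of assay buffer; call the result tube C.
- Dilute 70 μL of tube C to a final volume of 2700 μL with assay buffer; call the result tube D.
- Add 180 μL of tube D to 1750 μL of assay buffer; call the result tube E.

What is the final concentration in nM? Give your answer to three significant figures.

Step 1: 50 μL + 550 μL = 600 μL total → factor 600/50 = 12
Step 2: 0.32 mL brought to 32.7 mL → factor 32.7/0.32 = 102.19
Step 3: 65 μL + 3500 μL = 3565 μL total → factor 3565/65 = 54.846
Step 4: 70 μL brought to 2700 μL → factor 2700/70 = 38.571
Step 5: 180 μL + 1750 μL = 1930 μL total → factor 1930/180 = 10.722
Overall dilution factor = 12 × 102.19 × 54.846 × 38.571 × 10.722 = 2.7815 × 10^7
Final = 1.50 mM / 2.7815 × 10^7 = 5.393 × 10^-8 mM = 0.0539 nM

0.0539 nM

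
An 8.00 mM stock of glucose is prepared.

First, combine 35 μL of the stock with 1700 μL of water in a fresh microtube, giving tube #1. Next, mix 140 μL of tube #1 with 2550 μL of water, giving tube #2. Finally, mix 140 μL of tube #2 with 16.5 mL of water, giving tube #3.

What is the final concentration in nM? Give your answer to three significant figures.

Step 1: 35 μL + 1700 μL = 1735 μL total → factor 1735/35 = 49.571
Step 2: 140 μL + 2550 μL = 2690 μL total → factor 2690/140 = 19.214
Step 3: 140 μL + 16.5 mL = 16640 μL total → factor 16640/140 = 118.86
Overall dilution factor = 49.571 × 19.214 × 118.86 = 1.1321 × 10^5
Final = 8.00 mM / 1.1321 × 10^5 = 7.067 × 10^-5 mM = 70.7 nM

70.7 nM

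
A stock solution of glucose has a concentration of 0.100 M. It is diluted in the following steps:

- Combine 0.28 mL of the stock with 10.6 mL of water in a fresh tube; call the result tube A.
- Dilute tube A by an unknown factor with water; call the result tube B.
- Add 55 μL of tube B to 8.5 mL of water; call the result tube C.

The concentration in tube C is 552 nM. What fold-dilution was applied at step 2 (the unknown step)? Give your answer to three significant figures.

30.0-fold

Step 1: 0.28 mL + 10.6 mL = 10.88 mL total → factor 10.88/0.28 = 38.857
Step 2: unknown factor x
Step 3: 55 μL + 8.5 mL = 8555 μL total → factor 8555/55 = 155.55
Product of known-step factors = 6044.1
Overall factor = 0.100 M / (552 nM) = 1.8116 × 10^5
x = 1.8116 × 10^5 / 6044.1 = 30.0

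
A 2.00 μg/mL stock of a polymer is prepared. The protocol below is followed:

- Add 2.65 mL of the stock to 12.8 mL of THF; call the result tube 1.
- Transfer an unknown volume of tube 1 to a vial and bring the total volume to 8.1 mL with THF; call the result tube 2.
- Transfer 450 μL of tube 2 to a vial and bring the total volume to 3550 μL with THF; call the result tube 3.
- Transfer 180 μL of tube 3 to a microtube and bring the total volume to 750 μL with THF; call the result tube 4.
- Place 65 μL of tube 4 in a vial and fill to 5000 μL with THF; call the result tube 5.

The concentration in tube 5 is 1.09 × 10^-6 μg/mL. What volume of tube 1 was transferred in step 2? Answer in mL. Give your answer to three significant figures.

Step 1: 2.65 mL + 12.8 mL = 15.45 mL total → factor 15.45/2.65 = 5.8302
Step 2: v brought to 8.1 mL → factor = 8.1 mL/v
Step 3: 450 μL brought to 3550 μL → factor 3550/450 = 7.8889
Step 4: 180 μL brought to 750 μL → factor 750/180 = 4.1667
Step 5: 65 μL brought to 5000 μL → factor 5000/65 = 76.923
Product of known-step factors = 14742
Overall factor = 2.00 μg/mL / (1.09 × 10^-6 μg/mL) = 1.8349 × 10^6
Step-2 factor = 1.8349 × 10^6 / 14742 = 124.47
v = 8.1 mL / 124.47 = 0.0651 mL

0.0651 mL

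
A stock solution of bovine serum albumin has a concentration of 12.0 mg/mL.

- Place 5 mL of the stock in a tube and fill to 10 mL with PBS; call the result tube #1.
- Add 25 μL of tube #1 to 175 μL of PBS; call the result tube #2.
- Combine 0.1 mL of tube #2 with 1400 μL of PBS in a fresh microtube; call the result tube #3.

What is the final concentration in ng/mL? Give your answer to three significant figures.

Step 1: 5 mL brought to 10 mL → factor 10/5 = 2
Step 2: 25 μL + 175 μL = 200 μL total → factor 200/25 = 8
Step 3: 0.1 mL + 1400 μL = 1.5 mL total → factor 1.5/0.1 = 15
Overall dilution factor = 2 × 8 × 15 = 240
Final = 12.0 mg/mL / 240 = 0.05000 mg/mL = 5.00 × 10^4 ng/mL

5.00 × 10^4 ng/mL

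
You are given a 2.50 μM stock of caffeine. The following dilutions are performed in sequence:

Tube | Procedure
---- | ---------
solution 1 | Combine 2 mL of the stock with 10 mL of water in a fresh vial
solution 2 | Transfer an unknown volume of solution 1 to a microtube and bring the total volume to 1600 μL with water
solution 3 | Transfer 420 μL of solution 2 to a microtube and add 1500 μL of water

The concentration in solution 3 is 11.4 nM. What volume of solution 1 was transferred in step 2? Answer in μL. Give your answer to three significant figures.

Step 1: 2 mL + 10 mL = 12 mL total → factor 12/2 = 6
Step 2: v brought to 1600 μL → factor = 1600 μL/v
Step 3: 420 μL + 1500 μL = 1920 μL total → factor 1920/420 = 4.5714
Product of known-step factors = 27.429
Overall factor = 2.50 μM / (11.4 nM) = 219.3
Step-2 factor = 219.3 / 27.429 = 7.9952
v = 1600 μL / 7.9952 = 200 μL

200 μL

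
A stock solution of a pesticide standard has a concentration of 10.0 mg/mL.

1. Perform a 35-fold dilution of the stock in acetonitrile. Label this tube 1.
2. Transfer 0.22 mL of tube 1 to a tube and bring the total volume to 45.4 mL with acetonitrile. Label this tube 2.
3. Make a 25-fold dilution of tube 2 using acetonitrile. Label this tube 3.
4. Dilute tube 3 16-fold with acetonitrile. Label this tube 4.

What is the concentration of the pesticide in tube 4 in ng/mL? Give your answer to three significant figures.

3.46 ng/mL

Step 1: 35-fold → factor 35
Step 2: 0.22 mL brought to 45.4 mL → factor 45.4/0.22 = 206.36
Step 3: 25-fold → factor 25
Step 4: 16-fold → factor 16
Overall dilution factor = 35 × 206.36 × 25 × 16 = 2.8891 × 10^6
Final = 10.0 mg/mL / 2.8891 × 10^6 = 3.461 × 10^-6 mg/mL = 3.46 ng/mL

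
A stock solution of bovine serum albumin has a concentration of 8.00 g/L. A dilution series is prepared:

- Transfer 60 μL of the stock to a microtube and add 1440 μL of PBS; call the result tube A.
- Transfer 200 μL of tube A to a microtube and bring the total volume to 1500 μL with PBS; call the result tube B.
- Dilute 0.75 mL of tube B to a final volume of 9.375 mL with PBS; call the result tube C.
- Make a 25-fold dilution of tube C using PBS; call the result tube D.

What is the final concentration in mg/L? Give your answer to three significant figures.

0.137 mg/L

Step 1: 60 μL + 1440 μL = 1500 μL total → factor 1500/60 = 25
Step 2: 200 μL brought to 1500 μL → factor 1500/200 = 7.5
Step 3: 0.75 mL brought to 9.375 mL → factor 9.375/0.75 = 12.5
Step 4: 25-fold → factor 25
Overall dilution factor = 25 × 7.5 × 12.5 × 25 = 58594
Final = 8.00 g/L / 58594 = 0.0001365 g/L = 0.137 mg/L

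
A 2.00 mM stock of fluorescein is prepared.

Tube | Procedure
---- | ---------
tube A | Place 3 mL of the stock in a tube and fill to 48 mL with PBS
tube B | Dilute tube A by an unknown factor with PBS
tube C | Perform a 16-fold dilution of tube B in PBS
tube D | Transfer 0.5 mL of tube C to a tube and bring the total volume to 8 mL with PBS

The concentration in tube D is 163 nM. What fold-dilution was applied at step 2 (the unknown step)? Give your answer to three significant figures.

Step 1: 3 mL brought to 48 mL → factor 48/3 = 16
Step 2: unknown factor x
Step 3: 16-fold → factor 16
Step 4: 0.5 mL brought to 8 mL → factor 8/0.5 = 16
Product of known-step factors = 4096
Overall factor = 2.00 mM / (163 nM) = 12270
x = 12270 / 4096 = 3.00

3.00-fold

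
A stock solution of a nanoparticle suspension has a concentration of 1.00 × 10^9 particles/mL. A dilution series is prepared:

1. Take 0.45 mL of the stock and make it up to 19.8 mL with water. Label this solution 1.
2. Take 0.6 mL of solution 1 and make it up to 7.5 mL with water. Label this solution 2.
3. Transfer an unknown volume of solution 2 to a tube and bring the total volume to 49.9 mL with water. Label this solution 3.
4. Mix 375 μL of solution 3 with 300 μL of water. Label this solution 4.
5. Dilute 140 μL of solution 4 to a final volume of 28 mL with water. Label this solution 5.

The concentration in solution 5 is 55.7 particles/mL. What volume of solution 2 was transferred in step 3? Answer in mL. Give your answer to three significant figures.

0.550 mL

Step 1: 0.45 mL brought to 19.8 mL → factor 19.8/0.45 = 44
Step 2: 0.6 mL brought to 7.5 mL → factor 7.5/0.6 = 12.5
Step 3: v brought to 49.9 mL → factor = 49.9 mL/v
Step 4: 375 μL + 300 μL = 675 μL total → factor 675/375 = 1.8
Step 5: 140 μL brought to 28 mL → factor 28000/140 = 200
Product of known-step factors = 1.98 × 10^5
Overall factor = 1.00 × 10^9 particles/mL / (55.7 particles/mL) = 1.7953 × 10^7
Step-3 factor = 1.7953 × 10^7 / 1.98 × 10^5 = 90.673
v = 49.9 mL / 90.673 = 0.550 mL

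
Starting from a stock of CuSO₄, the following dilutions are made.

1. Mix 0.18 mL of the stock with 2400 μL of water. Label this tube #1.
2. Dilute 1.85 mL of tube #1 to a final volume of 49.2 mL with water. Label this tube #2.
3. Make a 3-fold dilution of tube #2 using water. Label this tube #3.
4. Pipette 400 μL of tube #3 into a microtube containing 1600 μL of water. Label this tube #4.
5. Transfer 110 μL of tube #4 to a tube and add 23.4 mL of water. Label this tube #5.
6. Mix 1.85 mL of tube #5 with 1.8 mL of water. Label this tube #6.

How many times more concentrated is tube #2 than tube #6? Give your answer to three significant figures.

6.33 × 10^3

Step 1: 0.18 mL + 2400 μL = 2.58 mL total → factor 2.58/0.18 = 14.333
Step 2: 1.85 mL brought to 49.2 mL → factor 49.2/1.85 = 26.595
Step 3: 3-fold → factor 3
Step 4: 400 μL + 1600 μL = 2000 μL total → factor 2000/400 = 5
Step 5: 110 μL + 23.4 mL = 23510 μL total → factor 23510/110 = 213.73
Step 6: 1.85 mL + 1.8 mL = 3.65 mL total → factor 3.65/1.85 = 1.973
Dilution factor to tube #2 = 381.19; to tube #6 = 2.4111 × 10^6
[tube #2]/[tube #6] = (factor to tube #6)/(factor to tube #2) = 2.4111 × 10^6/381.19 = 6.33 × 10^3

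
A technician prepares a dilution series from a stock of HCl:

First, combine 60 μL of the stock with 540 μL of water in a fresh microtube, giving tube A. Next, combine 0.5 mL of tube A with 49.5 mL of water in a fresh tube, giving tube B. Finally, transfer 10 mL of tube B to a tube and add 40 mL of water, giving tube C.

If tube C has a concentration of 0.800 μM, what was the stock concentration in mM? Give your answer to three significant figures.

Step 1: 60 μL + 540 μL = 600 μL total → factor 600/60 = 10
Step 2: 0.5 mL + 49.5 mL = 50 mL total → factor 50/0.5 = 100
Step 3: 10 mL + 40 mL = 50 mL total → factor 50/10 = 5
Overall dilution factor = 10 × 100 × 5 = 5000
Stock = 0.800 μM × 5000 = 4000 μM = 4.00 mM

4.00 mM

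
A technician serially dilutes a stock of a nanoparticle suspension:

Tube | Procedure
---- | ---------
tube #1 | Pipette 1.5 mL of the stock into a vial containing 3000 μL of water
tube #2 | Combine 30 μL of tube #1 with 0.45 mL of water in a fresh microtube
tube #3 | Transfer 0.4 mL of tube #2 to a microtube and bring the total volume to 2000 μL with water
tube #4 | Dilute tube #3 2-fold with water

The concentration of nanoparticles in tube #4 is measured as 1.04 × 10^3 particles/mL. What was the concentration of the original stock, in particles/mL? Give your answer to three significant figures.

4.99 × 10^5 particles/mL

Step 1: 1.5 mL + 3000 μL = 4.5 mL total → factor 4.5/1.5 = 3
Step 2: 30 μL + 0.45 mL = 480 μL total → factor 480/30 = 16
Step 3: 0.4 mL brought to 2000 μL → factor 2/0.4 = 5
Step 4: 2-fold → factor 2
Overall dilution factor = 3 × 16 × 5 × 2 = 480
Stock = 1.04 × 10^3 particles/mL × 480 = 4.99 × 10^5 particles/mL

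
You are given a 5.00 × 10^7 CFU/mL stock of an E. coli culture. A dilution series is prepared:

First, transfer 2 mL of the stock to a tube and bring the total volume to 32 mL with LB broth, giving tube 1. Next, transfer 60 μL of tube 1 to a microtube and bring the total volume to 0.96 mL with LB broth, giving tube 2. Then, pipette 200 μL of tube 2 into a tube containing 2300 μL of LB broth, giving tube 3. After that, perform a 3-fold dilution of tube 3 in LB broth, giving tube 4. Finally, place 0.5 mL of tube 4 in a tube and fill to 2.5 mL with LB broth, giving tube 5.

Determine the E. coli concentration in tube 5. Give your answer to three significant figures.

Step 1: 2 mL brought to 32 mL → factor 32/2 = 16
Step 2: 60 μL brought to 0.96 mL → factor 960/60 = 16
Step 3: 200 μL + 2300 μL = 2500 μL total → factor 2500/200 = 12.5
Step 4: 3-fold → factor 3
Step 5: 0.5 mL brought to 2.5 mL → factor 2.5/0.5 = 5
Overall dilution factor = 16 × 16 × 12.5 × 3 × 5 = 48000
Final = 5.00 × 10^7 CFU/mL / 48000 = 1.04 × 10^3 CFU/mL

1.04 × 10^3 CFU/mL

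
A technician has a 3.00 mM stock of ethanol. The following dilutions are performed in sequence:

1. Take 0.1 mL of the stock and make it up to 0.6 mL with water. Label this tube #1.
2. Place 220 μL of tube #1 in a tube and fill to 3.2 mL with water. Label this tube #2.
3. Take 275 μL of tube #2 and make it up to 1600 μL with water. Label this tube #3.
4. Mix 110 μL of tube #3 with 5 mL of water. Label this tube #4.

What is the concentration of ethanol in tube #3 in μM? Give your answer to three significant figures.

Step 1: 0.1 mL brought to 0.6 mL → factor 0.6/0.1 = 6
Step 2: 220 μL brought to 3.2 mL → factor 3200/220 = 14.545
Step 3: 275 μL brought to 1600 μL → factor 1600/275 = 5.8182
Dilution factor through tube #3 = 6 × 14.545 × 5.8182 = 507.77
[tube #3] = 3.00 mM / 507.77 = 0.005908 mM = 5.91 μM

5.91 μM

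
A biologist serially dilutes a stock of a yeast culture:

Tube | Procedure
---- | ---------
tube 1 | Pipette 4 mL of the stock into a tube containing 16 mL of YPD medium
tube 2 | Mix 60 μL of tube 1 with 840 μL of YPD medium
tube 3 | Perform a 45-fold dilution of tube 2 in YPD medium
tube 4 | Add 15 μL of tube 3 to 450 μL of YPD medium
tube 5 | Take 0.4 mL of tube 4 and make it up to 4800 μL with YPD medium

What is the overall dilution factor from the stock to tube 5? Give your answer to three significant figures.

Step 1: 4 mL + 16 mL = 20 mL total → factor 20/4 = 5
Step 2: 60 μL + 840 μL = 900 μL total → factor 900/60 = 15
Step 3: 45-fold → factor 45
Step 4: 15 μL + 450 μL = 465 μL total → factor 465/15 = 31
Step 5: 0.4 mL brought to 4800 μL → factor 4.8/0.4 = 12
Overall dilution factor = 5 × 15 × 45 × 31 × 12 = 1.2555 × 10^6

1.26 × 10^6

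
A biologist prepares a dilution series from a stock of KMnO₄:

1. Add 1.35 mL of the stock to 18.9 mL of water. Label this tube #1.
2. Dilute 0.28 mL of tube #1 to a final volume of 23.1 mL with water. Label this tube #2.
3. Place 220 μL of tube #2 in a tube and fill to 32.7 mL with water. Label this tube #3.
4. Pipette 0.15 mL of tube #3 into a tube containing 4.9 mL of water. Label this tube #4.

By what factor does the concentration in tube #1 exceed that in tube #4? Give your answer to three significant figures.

Step 1: 1.35 mL + 18.9 mL = 20.25 mL total → factor 20.25/1.35 = 15
Step 2: 0.28 mL brought to 23.1 mL → factor 23.1/0.28 = 82.5
Step 3: 220 μL brought to 32.7 mL → factor 32700/220 = 148.64
Step 4: 0.15 mL + 4.9 mL = 5.05 mL total → factor 5.05/0.15 = 33.667
Dilution factor to tube #1 = 15; to tube #4 = 6.1926 × 10^6
[tube #1]/[tube #4] = (factor to tube #4)/(factor to tube #1) = 6.1926 × 10^6/15 = 4.13 × 10^5

4.13 × 10^5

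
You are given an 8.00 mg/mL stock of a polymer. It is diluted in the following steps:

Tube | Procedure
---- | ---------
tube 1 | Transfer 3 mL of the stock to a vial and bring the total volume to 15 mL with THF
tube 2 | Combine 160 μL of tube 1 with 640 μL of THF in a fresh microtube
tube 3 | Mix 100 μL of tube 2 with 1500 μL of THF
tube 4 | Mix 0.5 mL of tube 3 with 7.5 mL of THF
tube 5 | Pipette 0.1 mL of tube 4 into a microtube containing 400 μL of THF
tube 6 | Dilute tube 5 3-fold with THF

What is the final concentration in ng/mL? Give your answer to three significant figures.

83.3 ng/mL

Step 1: 3 mL brought to 15 mL → factor 15/3 = 5
Step 2: 160 μL + 640 μL = 800 μL total → factor 800/160 = 5
Step 3: 100 μL + 1500 μL = 1600 μL total → factor 1600/100 = 16
Step 4: 0.5 mL + 7.5 mL = 8 mL total → factor 8/0.5 = 16
Step 5: 0.1 mL + 400 μL = 0.5 mL total → factor 0.5/0.1 = 5
Step 6: 3-fold → factor 3
Overall dilution factor = 5 × 5 × 16 × 16 × 5 × 3 = 96000
Final = 8.00 mg/mL / 96000 = 8.333 × 10^-5 mg/mL = 83.3 ng/mL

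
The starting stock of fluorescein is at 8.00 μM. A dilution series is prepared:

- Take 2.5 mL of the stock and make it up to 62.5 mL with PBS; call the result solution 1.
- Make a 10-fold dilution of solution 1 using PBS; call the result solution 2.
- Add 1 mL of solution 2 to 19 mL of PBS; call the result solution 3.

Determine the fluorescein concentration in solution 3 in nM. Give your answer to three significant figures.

1.60 nM

Step 1: 2.5 mL brought to 62.5 mL → factor 62.5/2.5 = 25
Step 2: 10-fold → factor 10
Step 3: 1 mL + 19 mL = 20 mL total → factor 20/1 = 20
Overall dilution factor = 25 × 10 × 20 = 5000
Final = 8.00 μM / 5000 = 0.001600 μM = 1.60 nM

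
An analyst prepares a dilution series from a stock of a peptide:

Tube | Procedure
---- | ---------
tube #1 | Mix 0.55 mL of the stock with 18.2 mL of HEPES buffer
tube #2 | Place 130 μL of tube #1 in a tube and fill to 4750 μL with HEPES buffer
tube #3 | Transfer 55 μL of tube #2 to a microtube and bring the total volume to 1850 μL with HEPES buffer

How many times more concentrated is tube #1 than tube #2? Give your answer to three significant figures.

Step 1: 0.55 mL + 18.2 mL = 18.75 mL total → factor 18.75/0.55 = 34.091
Step 2: 130 μL brought to 4750 μL → factor 4750/130 = 36.538
Dilution factor to tube #1 = 34.091; to tube #2 = 1245.6
[tube #1]/[tube #2] = (factor to tube #2)/(factor to tube #1) = 1245.6/34.091 = 36.5

36.5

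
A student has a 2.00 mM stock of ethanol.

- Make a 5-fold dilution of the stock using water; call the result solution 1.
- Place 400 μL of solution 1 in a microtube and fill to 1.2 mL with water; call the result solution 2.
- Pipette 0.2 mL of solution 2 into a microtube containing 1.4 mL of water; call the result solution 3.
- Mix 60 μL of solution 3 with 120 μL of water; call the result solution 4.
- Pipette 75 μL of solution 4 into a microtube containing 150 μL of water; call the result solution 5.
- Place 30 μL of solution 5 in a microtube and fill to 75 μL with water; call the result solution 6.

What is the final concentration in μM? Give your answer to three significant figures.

0.741 μM

Step 1: 5-fold → factor 5
Step 2: 400 μL brought to 1.2 mL → factor 1200/400 = 3
Step 3: 0.2 mL + 1.4 mL = 1.6 mL total → factor 1.6/0.2 = 8
Step 4: 60 μL + 120 μL = 180 μL total → factor 180/60 = 3
Step 5: 75 μL + 150 μL = 225 μL total → factor 225/75 = 3
Step 6: 30 μL brought to 75 μL → factor 75/30 = 2.5
Overall dilution factor = 5 × 3 × 8 × 3 × 3 × 2.5 = 2700
Final = 2.00 mM / 2700 = 0.0007407 mM = 0.741 μM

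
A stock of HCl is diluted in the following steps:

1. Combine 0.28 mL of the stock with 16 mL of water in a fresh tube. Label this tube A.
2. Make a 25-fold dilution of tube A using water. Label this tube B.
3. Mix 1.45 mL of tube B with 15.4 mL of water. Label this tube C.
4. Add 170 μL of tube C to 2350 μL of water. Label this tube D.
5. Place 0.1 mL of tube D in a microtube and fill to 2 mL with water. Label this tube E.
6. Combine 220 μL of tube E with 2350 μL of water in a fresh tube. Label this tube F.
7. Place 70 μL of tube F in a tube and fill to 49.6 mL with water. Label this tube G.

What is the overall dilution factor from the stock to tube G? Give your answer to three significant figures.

4.15 × 10^10

Step 1: 0.28 mL + 16 mL = 16.28 mL total → factor 16.28/0.28 = 58.143
Step 2: 25-fold → factor 25
Step 3: 1.45 mL + 15.4 mL = 16.85 mL total → factor 16.85/1.45 = 11.621
Step 4: 170 μL + 2350 μL = 2520 μL total → factor 2520/170 = 14.824
Step 5: 0.1 mL brought to 2 mL → factor 2/0.1 = 20
Step 6: 220 μL + 2350 μL = 2570 μL total → factor 2570/220 = 11.682
Step 7: 70 μL brought to 49.6 mL → factor 49600/70 = 708.57
Overall dilution factor = 58.143 × 25 × 11.621 × 14.824 × 20 × 11.682 × 708.57 = 4.1452 × 10^10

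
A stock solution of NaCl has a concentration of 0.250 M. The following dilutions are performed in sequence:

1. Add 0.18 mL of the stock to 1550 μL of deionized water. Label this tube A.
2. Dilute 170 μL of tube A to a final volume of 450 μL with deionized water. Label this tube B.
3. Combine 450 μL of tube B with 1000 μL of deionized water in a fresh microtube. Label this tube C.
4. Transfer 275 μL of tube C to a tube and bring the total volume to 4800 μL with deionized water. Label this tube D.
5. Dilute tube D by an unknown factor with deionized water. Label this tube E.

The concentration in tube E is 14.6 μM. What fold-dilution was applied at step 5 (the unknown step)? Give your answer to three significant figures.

12.0-fold

Step 1: 0.18 mL + 1550 μL = 1.73 mL total → factor 1.73/0.18 = 9.6111
Step 2: 170 μL brought to 450 μL → factor 450/170 = 2.6471
Step 3: 450 μL + 1000 μL = 1450 μL total → factor 1450/450 = 3.2222
Step 4: 275 μL brought to 4800 μL → factor 4800/275 = 17.455
Step 5: unknown factor x
Product of known-step factors = 1430.9
Overall factor = 0.250 M / (14.6 μM) = 17123
x = 17123 / 1430.9 = 12.0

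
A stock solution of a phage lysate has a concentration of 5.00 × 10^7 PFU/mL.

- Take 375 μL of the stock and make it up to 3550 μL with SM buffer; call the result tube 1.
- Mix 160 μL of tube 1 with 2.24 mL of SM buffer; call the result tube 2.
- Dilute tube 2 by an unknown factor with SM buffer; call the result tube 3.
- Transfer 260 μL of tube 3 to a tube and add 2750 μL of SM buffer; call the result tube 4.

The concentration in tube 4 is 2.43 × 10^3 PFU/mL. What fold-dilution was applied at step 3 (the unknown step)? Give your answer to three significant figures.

Step 1: 375 μL brought to 3550 μL → factor 3550/375 = 9.4667
Step 2: 160 μL + 2.24 mL = 2400 μL total → factor 2400/160 = 15
Step 3: unknown factor x
Step 4: 260 μL + 2750 μL = 3010 μL total → factor 3010/260 = 11.577
Product of known-step factors = 1643.9
Overall factor = 5.00 × 10^7 PFU/mL / (2.43 × 10^3 PFU/mL) = 20576
x = 20576 / 1643.9 = 12.5

12.5-fold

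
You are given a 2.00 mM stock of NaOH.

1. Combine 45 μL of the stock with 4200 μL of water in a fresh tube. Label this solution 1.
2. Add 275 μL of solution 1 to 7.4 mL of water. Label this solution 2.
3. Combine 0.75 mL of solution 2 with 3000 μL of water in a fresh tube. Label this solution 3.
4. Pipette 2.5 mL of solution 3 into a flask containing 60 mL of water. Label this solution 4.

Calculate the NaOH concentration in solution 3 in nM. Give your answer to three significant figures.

Step 1: 45 μL + 4200 μL = 4245 μL total → factor 4245/45 = 94.333
Step 2: 275 μL + 7.4 mL = 7675 μL total → factor 7675/275 = 27.909
Step 3: 0.75 mL + 3000 μL = 3.75 mL total → factor 3.75/0.75 = 5
Dilution factor through solution 3 = 94.333 × 27.909 × 5 = 13164
[solution 3] = 2.00 mM / 13164 = 0.0001519 mM = 152 nM

152 nM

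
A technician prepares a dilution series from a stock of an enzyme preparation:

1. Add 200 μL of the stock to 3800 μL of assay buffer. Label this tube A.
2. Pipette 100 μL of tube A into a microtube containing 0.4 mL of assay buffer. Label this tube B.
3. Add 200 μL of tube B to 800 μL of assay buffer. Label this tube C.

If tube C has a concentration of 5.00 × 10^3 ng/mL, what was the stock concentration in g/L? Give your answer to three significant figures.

Step 1: 200 μL + 3800 μL = 4000 μL total → factor 4000/200 = 20
Step 2: 100 μL + 0.4 mL = 500 μL total → factor 500/100 = 5
Step 3: 200 μL + 800 μL = 1000 μL total → factor 1000/200 = 5
Overall dilution factor = 20 × 5 × 5 = 500
Stock = 5.00 × 10^3 ng/mL × 500 = 2.500 × 10^6 ng/mL = 2.50 g/L

2.50 g/L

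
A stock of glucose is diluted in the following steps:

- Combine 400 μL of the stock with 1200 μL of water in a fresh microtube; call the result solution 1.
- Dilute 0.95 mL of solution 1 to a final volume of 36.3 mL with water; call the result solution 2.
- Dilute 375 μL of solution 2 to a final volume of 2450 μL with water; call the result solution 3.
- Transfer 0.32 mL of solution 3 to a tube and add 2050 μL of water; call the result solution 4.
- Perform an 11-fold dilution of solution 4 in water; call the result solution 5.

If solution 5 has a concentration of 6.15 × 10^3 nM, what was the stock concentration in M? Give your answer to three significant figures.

0.500 M

Step 1: 400 μL + 1200 μL = 1600 μL total → factor 1600/400 = 4
Step 2: 0.95 mL brought to 36.3 mL → factor 36.3/0.95 = 38.211
Step 3: 375 μL brought to 2450 μL → factor 2450/375 = 6.5333
Step 4: 0.32 mL + 2050 μL = 2.37 mL total → factor 2.37/0.32 = 7.4062
Step 5: 11-fold → factor 11
Overall dilution factor = 4 × 38.211 × 6.5333 × 7.4062 × 11 = 81352
Stock = 6.15 × 10^3 nM × 81352 = 5.003 × 10^8 nM = 0.500 M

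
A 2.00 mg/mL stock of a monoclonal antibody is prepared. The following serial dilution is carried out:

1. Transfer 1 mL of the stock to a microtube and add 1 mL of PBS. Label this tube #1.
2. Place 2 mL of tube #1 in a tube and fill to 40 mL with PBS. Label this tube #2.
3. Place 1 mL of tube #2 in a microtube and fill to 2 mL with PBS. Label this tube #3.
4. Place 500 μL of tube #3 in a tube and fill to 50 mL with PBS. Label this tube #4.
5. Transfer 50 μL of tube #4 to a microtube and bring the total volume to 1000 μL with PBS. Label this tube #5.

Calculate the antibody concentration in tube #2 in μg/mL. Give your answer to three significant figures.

Step 1: 1 mL + 1 mL = 2 mL total → factor 2/1 = 2
Step 2: 2 mL brought to 40 mL → factor 40/2 = 20
Dilution factor through tube #2 = 2 × 20 = 40
[tube #2] = 2.00 mg/mL / 40 = 0.05000 mg/mL = 50.0 μg/mL

50.0 μg/mL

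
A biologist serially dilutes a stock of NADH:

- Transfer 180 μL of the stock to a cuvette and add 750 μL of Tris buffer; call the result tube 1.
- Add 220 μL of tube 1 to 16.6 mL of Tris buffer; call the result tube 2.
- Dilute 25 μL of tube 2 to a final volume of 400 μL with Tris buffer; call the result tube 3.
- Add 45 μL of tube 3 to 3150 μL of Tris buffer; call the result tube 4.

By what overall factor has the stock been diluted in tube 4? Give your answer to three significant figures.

Step 1: 180 μL + 750 μL = 930 μL total → factor 930/180 = 5.1667
Step 2: 220 μL + 16.6 mL = 16820 μL total → factor 16820/220 = 76.455
Step 3: 25 μL brought to 400 μL → factor 400/25 = 16
Step 4: 45 μL + 3150 μL = 3195 μL total → factor 3195/45 = 71
Overall dilution factor = 5.1667 × 76.455 × 16 × 71 = 4.4874 × 10^5

4.49 × 10^5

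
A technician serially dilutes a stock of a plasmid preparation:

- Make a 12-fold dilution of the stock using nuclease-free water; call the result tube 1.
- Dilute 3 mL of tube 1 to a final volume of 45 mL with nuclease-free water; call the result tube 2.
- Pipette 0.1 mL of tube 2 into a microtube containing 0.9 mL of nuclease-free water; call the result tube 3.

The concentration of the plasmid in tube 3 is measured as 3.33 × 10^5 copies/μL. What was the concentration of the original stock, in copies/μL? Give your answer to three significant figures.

5.99 × 10^8 copies/μL

Step 1: 12-fold → factor 12
Step 2: 3 mL brought to 45 mL → factor 45/3 = 15
Step 3: 0.1 mL + 0.9 mL = 1 mL total → factor 1/0.1 = 10
Overall dilution factor = 12 × 15 × 10 = 1800
Stock = 3.33 × 10^5 copies/μL × 1800 = 5.99 × 10^8 copies/μL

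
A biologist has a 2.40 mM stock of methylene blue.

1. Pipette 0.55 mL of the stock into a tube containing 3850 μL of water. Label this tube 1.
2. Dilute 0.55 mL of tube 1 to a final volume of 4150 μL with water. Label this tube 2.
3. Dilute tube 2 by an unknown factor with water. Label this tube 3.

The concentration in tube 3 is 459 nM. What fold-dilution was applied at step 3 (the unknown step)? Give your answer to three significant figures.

Step 1: 0.55 mL + 3850 μL = 4.4 mL total → factor 4.4/0.55 = 8
Step 2: 0.55 mL brought to 4150 μL → factor 4.15/0.55 = 7.5455
Step 3: unknown factor x
Product of known-step factors = 60.364
Overall factor = 2.40 mM / (459 nM) = 5228.8
x = 5228.8 / 60.364 = 86.6

86.6-fold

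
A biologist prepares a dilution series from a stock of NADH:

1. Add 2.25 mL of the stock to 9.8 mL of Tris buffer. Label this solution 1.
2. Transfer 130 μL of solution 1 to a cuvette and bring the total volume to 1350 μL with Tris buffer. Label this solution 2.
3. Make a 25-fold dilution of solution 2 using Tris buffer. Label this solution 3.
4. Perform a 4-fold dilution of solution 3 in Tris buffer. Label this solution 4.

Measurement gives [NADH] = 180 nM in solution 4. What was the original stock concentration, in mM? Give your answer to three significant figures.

Step 1: 2.25 mL + 9.8 mL = 12.05 mL total → factor 12.05/2.25 = 5.3556
Step 2: 130 μL brought to 1350 μL → factor 1350/130 = 10.385
Step 3: 25-fold → factor 25
Step 4: 4-fold → factor 4
Overall dilution factor = 5.3556 × 10.385 × 25 × 4 = 5561.5
Stock = 180 nM × 5561.5 = 1.001 × 10^6 nM = 1.00 mM

1.00 mM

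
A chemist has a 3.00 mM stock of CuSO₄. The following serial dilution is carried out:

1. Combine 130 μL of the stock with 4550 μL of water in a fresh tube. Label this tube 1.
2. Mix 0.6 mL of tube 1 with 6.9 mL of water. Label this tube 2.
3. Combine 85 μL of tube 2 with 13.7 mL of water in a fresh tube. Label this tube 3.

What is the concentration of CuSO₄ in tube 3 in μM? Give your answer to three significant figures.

Step 1: 130 μL + 4550 μL = 4680 μL total → factor 4680/130 = 36
Step 2: 0.6 mL + 6.9 mL = 7.5 mL total → factor 7.5/0.6 = 12.5
Step 3: 85 μL + 13.7 mL = 13785 μL total → factor 13785/85 = 162.18
Overall dilution factor = 36 × 12.5 × 162.18 = 72979
Final = 3.00 mM / 72979 = 4.111 × 10^-5 mM = 0.0411 μM

0.0411 μM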